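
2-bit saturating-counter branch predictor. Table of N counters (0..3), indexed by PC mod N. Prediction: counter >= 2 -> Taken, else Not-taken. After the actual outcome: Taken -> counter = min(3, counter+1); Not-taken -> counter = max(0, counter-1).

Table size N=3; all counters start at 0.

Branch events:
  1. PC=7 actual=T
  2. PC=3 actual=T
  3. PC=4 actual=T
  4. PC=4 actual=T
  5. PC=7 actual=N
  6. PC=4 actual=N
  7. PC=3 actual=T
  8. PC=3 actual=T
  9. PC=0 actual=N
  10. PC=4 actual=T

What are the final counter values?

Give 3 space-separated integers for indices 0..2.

Answer: 2 2 0

Derivation:
Ev 1: PC=7 idx=1 pred=N actual=T -> ctr[1]=1
Ev 2: PC=3 idx=0 pred=N actual=T -> ctr[0]=1
Ev 3: PC=4 idx=1 pred=N actual=T -> ctr[1]=2
Ev 4: PC=4 idx=1 pred=T actual=T -> ctr[1]=3
Ev 5: PC=7 idx=1 pred=T actual=N -> ctr[1]=2
Ev 6: PC=4 idx=1 pred=T actual=N -> ctr[1]=1
Ev 7: PC=3 idx=0 pred=N actual=T -> ctr[0]=2
Ev 8: PC=3 idx=0 pred=T actual=T -> ctr[0]=3
Ev 9: PC=0 idx=0 pred=T actual=N -> ctr[0]=2
Ev 10: PC=4 idx=1 pred=N actual=T -> ctr[1]=2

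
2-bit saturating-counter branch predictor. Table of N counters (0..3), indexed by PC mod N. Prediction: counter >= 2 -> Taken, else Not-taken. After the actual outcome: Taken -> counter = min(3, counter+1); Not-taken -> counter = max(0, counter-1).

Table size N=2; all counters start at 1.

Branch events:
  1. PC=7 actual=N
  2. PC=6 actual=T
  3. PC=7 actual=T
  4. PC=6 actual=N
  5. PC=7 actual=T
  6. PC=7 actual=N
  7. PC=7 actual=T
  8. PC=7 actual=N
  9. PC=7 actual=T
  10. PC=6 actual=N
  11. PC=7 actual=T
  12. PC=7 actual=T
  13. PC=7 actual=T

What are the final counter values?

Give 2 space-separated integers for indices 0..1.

Answer: 0 3

Derivation:
Ev 1: PC=7 idx=1 pred=N actual=N -> ctr[1]=0
Ev 2: PC=6 idx=0 pred=N actual=T -> ctr[0]=2
Ev 3: PC=7 idx=1 pred=N actual=T -> ctr[1]=1
Ev 4: PC=6 idx=0 pred=T actual=N -> ctr[0]=1
Ev 5: PC=7 idx=1 pred=N actual=T -> ctr[1]=2
Ev 6: PC=7 idx=1 pred=T actual=N -> ctr[1]=1
Ev 7: PC=7 idx=1 pred=N actual=T -> ctr[1]=2
Ev 8: PC=7 idx=1 pred=T actual=N -> ctr[1]=1
Ev 9: PC=7 idx=1 pred=N actual=T -> ctr[1]=2
Ev 10: PC=6 idx=0 pred=N actual=N -> ctr[0]=0
Ev 11: PC=7 idx=1 pred=T actual=T -> ctr[1]=3
Ev 12: PC=7 idx=1 pred=T actual=T -> ctr[1]=3
Ev 13: PC=7 idx=1 pred=T actual=T -> ctr[1]=3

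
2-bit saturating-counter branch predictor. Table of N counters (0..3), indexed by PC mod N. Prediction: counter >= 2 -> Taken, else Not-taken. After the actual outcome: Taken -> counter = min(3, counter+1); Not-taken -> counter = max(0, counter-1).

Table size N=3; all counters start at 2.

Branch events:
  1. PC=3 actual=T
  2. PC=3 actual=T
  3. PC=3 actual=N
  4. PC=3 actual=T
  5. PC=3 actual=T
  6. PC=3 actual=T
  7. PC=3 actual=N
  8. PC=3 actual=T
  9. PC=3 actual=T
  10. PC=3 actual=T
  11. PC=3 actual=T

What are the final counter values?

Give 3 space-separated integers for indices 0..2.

Answer: 3 2 2

Derivation:
Ev 1: PC=3 idx=0 pred=T actual=T -> ctr[0]=3
Ev 2: PC=3 idx=0 pred=T actual=T -> ctr[0]=3
Ev 3: PC=3 idx=0 pred=T actual=N -> ctr[0]=2
Ev 4: PC=3 idx=0 pred=T actual=T -> ctr[0]=3
Ev 5: PC=3 idx=0 pred=T actual=T -> ctr[0]=3
Ev 6: PC=3 idx=0 pred=T actual=T -> ctr[0]=3
Ev 7: PC=3 idx=0 pred=T actual=N -> ctr[0]=2
Ev 8: PC=3 idx=0 pred=T actual=T -> ctr[0]=3
Ev 9: PC=3 idx=0 pred=T actual=T -> ctr[0]=3
Ev 10: PC=3 idx=0 pred=T actual=T -> ctr[0]=3
Ev 11: PC=3 idx=0 pred=T actual=T -> ctr[0]=3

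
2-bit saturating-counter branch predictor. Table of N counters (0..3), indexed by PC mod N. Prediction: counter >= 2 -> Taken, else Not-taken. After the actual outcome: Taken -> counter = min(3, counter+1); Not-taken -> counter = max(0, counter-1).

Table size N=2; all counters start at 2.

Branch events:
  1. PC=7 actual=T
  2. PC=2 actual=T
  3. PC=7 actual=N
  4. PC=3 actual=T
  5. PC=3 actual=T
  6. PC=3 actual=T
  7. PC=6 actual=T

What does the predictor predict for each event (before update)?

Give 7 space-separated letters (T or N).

Ev 1: PC=7 idx=1 pred=T actual=T -> ctr[1]=3
Ev 2: PC=2 idx=0 pred=T actual=T -> ctr[0]=3
Ev 3: PC=7 idx=1 pred=T actual=N -> ctr[1]=2
Ev 4: PC=3 idx=1 pred=T actual=T -> ctr[1]=3
Ev 5: PC=3 idx=1 pred=T actual=T -> ctr[1]=3
Ev 6: PC=3 idx=1 pred=T actual=T -> ctr[1]=3
Ev 7: PC=6 idx=0 pred=T actual=T -> ctr[0]=3

Answer: T T T T T T T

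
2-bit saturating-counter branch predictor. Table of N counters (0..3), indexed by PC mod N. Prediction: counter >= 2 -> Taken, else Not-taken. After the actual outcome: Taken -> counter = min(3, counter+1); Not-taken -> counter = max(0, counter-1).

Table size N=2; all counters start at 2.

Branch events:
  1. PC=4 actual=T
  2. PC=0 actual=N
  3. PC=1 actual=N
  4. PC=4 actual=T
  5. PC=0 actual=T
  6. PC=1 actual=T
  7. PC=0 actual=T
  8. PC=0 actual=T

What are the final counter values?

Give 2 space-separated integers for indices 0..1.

Answer: 3 2

Derivation:
Ev 1: PC=4 idx=0 pred=T actual=T -> ctr[0]=3
Ev 2: PC=0 idx=0 pred=T actual=N -> ctr[0]=2
Ev 3: PC=1 idx=1 pred=T actual=N -> ctr[1]=1
Ev 4: PC=4 idx=0 pred=T actual=T -> ctr[0]=3
Ev 5: PC=0 idx=0 pred=T actual=T -> ctr[0]=3
Ev 6: PC=1 idx=1 pred=N actual=T -> ctr[1]=2
Ev 7: PC=0 idx=0 pred=T actual=T -> ctr[0]=3
Ev 8: PC=0 idx=0 pred=T actual=T -> ctr[0]=3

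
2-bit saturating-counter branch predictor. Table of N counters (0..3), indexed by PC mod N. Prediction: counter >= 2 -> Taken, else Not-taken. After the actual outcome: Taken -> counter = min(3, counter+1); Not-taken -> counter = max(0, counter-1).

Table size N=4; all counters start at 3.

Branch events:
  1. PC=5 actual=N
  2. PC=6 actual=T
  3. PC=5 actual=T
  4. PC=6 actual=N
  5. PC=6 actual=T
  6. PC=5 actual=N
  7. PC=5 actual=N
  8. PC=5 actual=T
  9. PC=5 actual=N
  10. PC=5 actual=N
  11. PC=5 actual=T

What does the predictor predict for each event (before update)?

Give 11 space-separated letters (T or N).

Ev 1: PC=5 idx=1 pred=T actual=N -> ctr[1]=2
Ev 2: PC=6 idx=2 pred=T actual=T -> ctr[2]=3
Ev 3: PC=5 idx=1 pred=T actual=T -> ctr[1]=3
Ev 4: PC=6 idx=2 pred=T actual=N -> ctr[2]=2
Ev 5: PC=6 idx=2 pred=T actual=T -> ctr[2]=3
Ev 6: PC=5 idx=1 pred=T actual=N -> ctr[1]=2
Ev 7: PC=5 idx=1 pred=T actual=N -> ctr[1]=1
Ev 8: PC=5 idx=1 pred=N actual=T -> ctr[1]=2
Ev 9: PC=5 idx=1 pred=T actual=N -> ctr[1]=1
Ev 10: PC=5 idx=1 pred=N actual=N -> ctr[1]=0
Ev 11: PC=5 idx=1 pred=N actual=T -> ctr[1]=1

Answer: T T T T T T T N T N N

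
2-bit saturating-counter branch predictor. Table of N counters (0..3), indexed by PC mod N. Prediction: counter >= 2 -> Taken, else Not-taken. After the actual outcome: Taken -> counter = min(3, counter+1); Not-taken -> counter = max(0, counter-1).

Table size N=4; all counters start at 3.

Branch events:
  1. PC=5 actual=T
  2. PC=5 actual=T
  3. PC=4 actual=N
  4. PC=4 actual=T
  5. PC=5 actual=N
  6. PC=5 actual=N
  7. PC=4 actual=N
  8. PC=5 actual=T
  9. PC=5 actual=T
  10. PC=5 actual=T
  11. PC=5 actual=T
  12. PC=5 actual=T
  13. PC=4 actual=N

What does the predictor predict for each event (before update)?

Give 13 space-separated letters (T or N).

Answer: T T T T T T T N T T T T T

Derivation:
Ev 1: PC=5 idx=1 pred=T actual=T -> ctr[1]=3
Ev 2: PC=5 idx=1 pred=T actual=T -> ctr[1]=3
Ev 3: PC=4 idx=0 pred=T actual=N -> ctr[0]=2
Ev 4: PC=4 idx=0 pred=T actual=T -> ctr[0]=3
Ev 5: PC=5 idx=1 pred=T actual=N -> ctr[1]=2
Ev 6: PC=5 idx=1 pred=T actual=N -> ctr[1]=1
Ev 7: PC=4 idx=0 pred=T actual=N -> ctr[0]=2
Ev 8: PC=5 idx=1 pred=N actual=T -> ctr[1]=2
Ev 9: PC=5 idx=1 pred=T actual=T -> ctr[1]=3
Ev 10: PC=5 idx=1 pred=T actual=T -> ctr[1]=3
Ev 11: PC=5 idx=1 pred=T actual=T -> ctr[1]=3
Ev 12: PC=5 idx=1 pred=T actual=T -> ctr[1]=3
Ev 13: PC=4 idx=0 pred=T actual=N -> ctr[0]=1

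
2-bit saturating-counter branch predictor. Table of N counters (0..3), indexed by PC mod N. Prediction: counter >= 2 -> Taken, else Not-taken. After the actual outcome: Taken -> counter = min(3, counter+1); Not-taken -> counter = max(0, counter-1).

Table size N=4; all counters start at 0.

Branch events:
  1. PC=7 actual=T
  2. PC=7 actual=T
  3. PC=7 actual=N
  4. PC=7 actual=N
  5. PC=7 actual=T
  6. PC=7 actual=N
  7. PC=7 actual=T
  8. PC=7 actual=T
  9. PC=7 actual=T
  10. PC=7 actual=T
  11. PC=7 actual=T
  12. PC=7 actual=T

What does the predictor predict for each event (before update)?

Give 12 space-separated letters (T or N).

Answer: N N T N N N N N T T T T

Derivation:
Ev 1: PC=7 idx=3 pred=N actual=T -> ctr[3]=1
Ev 2: PC=7 idx=3 pred=N actual=T -> ctr[3]=2
Ev 3: PC=7 idx=3 pred=T actual=N -> ctr[3]=1
Ev 4: PC=7 idx=3 pred=N actual=N -> ctr[3]=0
Ev 5: PC=7 idx=3 pred=N actual=T -> ctr[3]=1
Ev 6: PC=7 idx=3 pred=N actual=N -> ctr[3]=0
Ev 7: PC=7 idx=3 pred=N actual=T -> ctr[3]=1
Ev 8: PC=7 idx=3 pred=N actual=T -> ctr[3]=2
Ev 9: PC=7 idx=3 pred=T actual=T -> ctr[3]=3
Ev 10: PC=7 idx=3 pred=T actual=T -> ctr[3]=3
Ev 11: PC=7 idx=3 pred=T actual=T -> ctr[3]=3
Ev 12: PC=7 idx=3 pred=T actual=T -> ctr[3]=3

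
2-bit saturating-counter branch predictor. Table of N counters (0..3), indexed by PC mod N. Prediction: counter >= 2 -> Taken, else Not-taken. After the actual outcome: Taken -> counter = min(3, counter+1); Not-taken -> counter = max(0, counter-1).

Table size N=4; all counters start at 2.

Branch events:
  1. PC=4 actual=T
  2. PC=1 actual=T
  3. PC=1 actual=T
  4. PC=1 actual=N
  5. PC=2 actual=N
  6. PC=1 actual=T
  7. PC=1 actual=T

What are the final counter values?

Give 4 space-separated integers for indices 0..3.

Ev 1: PC=4 idx=0 pred=T actual=T -> ctr[0]=3
Ev 2: PC=1 idx=1 pred=T actual=T -> ctr[1]=3
Ev 3: PC=1 idx=1 pred=T actual=T -> ctr[1]=3
Ev 4: PC=1 idx=1 pred=T actual=N -> ctr[1]=2
Ev 5: PC=2 idx=2 pred=T actual=N -> ctr[2]=1
Ev 6: PC=1 idx=1 pred=T actual=T -> ctr[1]=3
Ev 7: PC=1 idx=1 pred=T actual=T -> ctr[1]=3

Answer: 3 3 1 2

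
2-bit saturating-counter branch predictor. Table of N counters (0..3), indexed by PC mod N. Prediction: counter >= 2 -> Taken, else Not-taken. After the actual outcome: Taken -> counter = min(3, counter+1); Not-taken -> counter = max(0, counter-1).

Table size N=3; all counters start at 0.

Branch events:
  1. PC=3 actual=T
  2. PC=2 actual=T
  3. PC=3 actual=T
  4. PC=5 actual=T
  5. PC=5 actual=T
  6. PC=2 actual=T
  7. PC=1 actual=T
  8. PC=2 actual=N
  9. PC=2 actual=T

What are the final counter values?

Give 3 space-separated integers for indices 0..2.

Answer: 2 1 3

Derivation:
Ev 1: PC=3 idx=0 pred=N actual=T -> ctr[0]=1
Ev 2: PC=2 idx=2 pred=N actual=T -> ctr[2]=1
Ev 3: PC=3 idx=0 pred=N actual=T -> ctr[0]=2
Ev 4: PC=5 idx=2 pred=N actual=T -> ctr[2]=2
Ev 5: PC=5 idx=2 pred=T actual=T -> ctr[2]=3
Ev 6: PC=2 idx=2 pred=T actual=T -> ctr[2]=3
Ev 7: PC=1 idx=1 pred=N actual=T -> ctr[1]=1
Ev 8: PC=2 idx=2 pred=T actual=N -> ctr[2]=2
Ev 9: PC=2 idx=2 pred=T actual=T -> ctr[2]=3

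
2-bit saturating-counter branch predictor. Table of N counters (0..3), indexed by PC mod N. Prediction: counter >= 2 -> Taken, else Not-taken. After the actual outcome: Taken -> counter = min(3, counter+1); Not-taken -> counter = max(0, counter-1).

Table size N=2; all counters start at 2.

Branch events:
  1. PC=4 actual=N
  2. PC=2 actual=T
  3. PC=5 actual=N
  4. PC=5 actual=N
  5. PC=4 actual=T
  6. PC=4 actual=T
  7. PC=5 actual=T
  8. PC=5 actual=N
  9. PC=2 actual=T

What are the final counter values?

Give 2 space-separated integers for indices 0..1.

Ev 1: PC=4 idx=0 pred=T actual=N -> ctr[0]=1
Ev 2: PC=2 idx=0 pred=N actual=T -> ctr[0]=2
Ev 3: PC=5 idx=1 pred=T actual=N -> ctr[1]=1
Ev 4: PC=5 idx=1 pred=N actual=N -> ctr[1]=0
Ev 5: PC=4 idx=0 pred=T actual=T -> ctr[0]=3
Ev 6: PC=4 idx=0 pred=T actual=T -> ctr[0]=3
Ev 7: PC=5 idx=1 pred=N actual=T -> ctr[1]=1
Ev 8: PC=5 idx=1 pred=N actual=N -> ctr[1]=0
Ev 9: PC=2 idx=0 pred=T actual=T -> ctr[0]=3

Answer: 3 0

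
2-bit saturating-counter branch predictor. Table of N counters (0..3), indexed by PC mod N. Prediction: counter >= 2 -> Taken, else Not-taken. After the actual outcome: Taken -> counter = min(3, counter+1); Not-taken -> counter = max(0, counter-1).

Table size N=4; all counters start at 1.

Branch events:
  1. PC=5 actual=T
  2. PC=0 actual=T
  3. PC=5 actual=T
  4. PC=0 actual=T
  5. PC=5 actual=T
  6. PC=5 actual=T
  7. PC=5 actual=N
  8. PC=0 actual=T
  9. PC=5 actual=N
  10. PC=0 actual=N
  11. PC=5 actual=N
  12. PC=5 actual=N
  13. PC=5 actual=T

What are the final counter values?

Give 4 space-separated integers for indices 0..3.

Ev 1: PC=5 idx=1 pred=N actual=T -> ctr[1]=2
Ev 2: PC=0 idx=0 pred=N actual=T -> ctr[0]=2
Ev 3: PC=5 idx=1 pred=T actual=T -> ctr[1]=3
Ev 4: PC=0 idx=0 pred=T actual=T -> ctr[0]=3
Ev 5: PC=5 idx=1 pred=T actual=T -> ctr[1]=3
Ev 6: PC=5 idx=1 pred=T actual=T -> ctr[1]=3
Ev 7: PC=5 idx=1 pred=T actual=N -> ctr[1]=2
Ev 8: PC=0 idx=0 pred=T actual=T -> ctr[0]=3
Ev 9: PC=5 idx=1 pred=T actual=N -> ctr[1]=1
Ev 10: PC=0 idx=0 pred=T actual=N -> ctr[0]=2
Ev 11: PC=5 idx=1 pred=N actual=N -> ctr[1]=0
Ev 12: PC=5 idx=1 pred=N actual=N -> ctr[1]=0
Ev 13: PC=5 idx=1 pred=N actual=T -> ctr[1]=1

Answer: 2 1 1 1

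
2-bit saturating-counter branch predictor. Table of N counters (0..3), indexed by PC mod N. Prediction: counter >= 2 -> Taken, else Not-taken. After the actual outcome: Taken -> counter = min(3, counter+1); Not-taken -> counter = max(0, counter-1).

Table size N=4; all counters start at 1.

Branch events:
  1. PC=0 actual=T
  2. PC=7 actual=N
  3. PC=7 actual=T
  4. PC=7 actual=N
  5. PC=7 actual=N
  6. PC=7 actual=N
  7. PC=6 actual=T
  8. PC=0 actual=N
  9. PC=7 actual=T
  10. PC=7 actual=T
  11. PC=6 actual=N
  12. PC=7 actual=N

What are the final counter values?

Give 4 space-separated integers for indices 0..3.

Answer: 1 1 1 1

Derivation:
Ev 1: PC=0 idx=0 pred=N actual=T -> ctr[0]=2
Ev 2: PC=7 idx=3 pred=N actual=N -> ctr[3]=0
Ev 3: PC=7 idx=3 pred=N actual=T -> ctr[3]=1
Ev 4: PC=7 idx=3 pred=N actual=N -> ctr[3]=0
Ev 5: PC=7 idx=3 pred=N actual=N -> ctr[3]=0
Ev 6: PC=7 idx=3 pred=N actual=N -> ctr[3]=0
Ev 7: PC=6 idx=2 pred=N actual=T -> ctr[2]=2
Ev 8: PC=0 idx=0 pred=T actual=N -> ctr[0]=1
Ev 9: PC=7 idx=3 pred=N actual=T -> ctr[3]=1
Ev 10: PC=7 idx=3 pred=N actual=T -> ctr[3]=2
Ev 11: PC=6 idx=2 pred=T actual=N -> ctr[2]=1
Ev 12: PC=7 idx=3 pred=T actual=N -> ctr[3]=1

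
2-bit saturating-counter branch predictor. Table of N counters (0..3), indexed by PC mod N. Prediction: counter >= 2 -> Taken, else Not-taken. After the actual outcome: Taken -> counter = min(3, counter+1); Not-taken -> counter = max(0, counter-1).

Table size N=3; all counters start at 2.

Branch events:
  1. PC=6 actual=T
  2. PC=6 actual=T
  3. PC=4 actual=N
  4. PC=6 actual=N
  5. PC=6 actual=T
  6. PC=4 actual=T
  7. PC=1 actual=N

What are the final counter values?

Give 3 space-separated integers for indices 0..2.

Answer: 3 1 2

Derivation:
Ev 1: PC=6 idx=0 pred=T actual=T -> ctr[0]=3
Ev 2: PC=6 idx=0 pred=T actual=T -> ctr[0]=3
Ev 3: PC=4 idx=1 pred=T actual=N -> ctr[1]=1
Ev 4: PC=6 idx=0 pred=T actual=N -> ctr[0]=2
Ev 5: PC=6 idx=0 pred=T actual=T -> ctr[0]=3
Ev 6: PC=4 idx=1 pred=N actual=T -> ctr[1]=2
Ev 7: PC=1 idx=1 pred=T actual=N -> ctr[1]=1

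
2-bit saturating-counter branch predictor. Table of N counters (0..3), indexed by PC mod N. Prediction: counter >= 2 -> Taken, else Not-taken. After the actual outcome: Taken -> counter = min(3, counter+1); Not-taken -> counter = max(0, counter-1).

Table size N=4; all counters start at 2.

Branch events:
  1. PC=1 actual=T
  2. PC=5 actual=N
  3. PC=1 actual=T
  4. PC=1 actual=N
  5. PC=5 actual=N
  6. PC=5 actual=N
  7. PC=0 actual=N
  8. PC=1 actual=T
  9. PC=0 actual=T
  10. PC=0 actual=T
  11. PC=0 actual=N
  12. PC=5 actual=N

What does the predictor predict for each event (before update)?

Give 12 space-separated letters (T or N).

Answer: T T T T T N T N N T T N

Derivation:
Ev 1: PC=1 idx=1 pred=T actual=T -> ctr[1]=3
Ev 2: PC=5 idx=1 pred=T actual=N -> ctr[1]=2
Ev 3: PC=1 idx=1 pred=T actual=T -> ctr[1]=3
Ev 4: PC=1 idx=1 pred=T actual=N -> ctr[1]=2
Ev 5: PC=5 idx=1 pred=T actual=N -> ctr[1]=1
Ev 6: PC=5 idx=1 pred=N actual=N -> ctr[1]=0
Ev 7: PC=0 idx=0 pred=T actual=N -> ctr[0]=1
Ev 8: PC=1 idx=1 pred=N actual=T -> ctr[1]=1
Ev 9: PC=0 idx=0 pred=N actual=T -> ctr[0]=2
Ev 10: PC=0 idx=0 pred=T actual=T -> ctr[0]=3
Ev 11: PC=0 idx=0 pred=T actual=N -> ctr[0]=2
Ev 12: PC=5 idx=1 pred=N actual=N -> ctr[1]=0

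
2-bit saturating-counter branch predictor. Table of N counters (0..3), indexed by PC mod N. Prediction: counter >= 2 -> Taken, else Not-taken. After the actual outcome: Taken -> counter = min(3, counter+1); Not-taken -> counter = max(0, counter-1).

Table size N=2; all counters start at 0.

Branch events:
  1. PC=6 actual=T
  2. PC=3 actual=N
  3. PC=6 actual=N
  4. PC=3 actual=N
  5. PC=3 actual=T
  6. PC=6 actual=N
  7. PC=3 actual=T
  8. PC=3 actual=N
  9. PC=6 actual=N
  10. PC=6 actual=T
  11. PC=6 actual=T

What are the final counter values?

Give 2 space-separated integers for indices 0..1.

Answer: 2 1

Derivation:
Ev 1: PC=6 idx=0 pred=N actual=T -> ctr[0]=1
Ev 2: PC=3 idx=1 pred=N actual=N -> ctr[1]=0
Ev 3: PC=6 idx=0 pred=N actual=N -> ctr[0]=0
Ev 4: PC=3 idx=1 pred=N actual=N -> ctr[1]=0
Ev 5: PC=3 idx=1 pred=N actual=T -> ctr[1]=1
Ev 6: PC=6 idx=0 pred=N actual=N -> ctr[0]=0
Ev 7: PC=3 idx=1 pred=N actual=T -> ctr[1]=2
Ev 8: PC=3 idx=1 pred=T actual=N -> ctr[1]=1
Ev 9: PC=6 idx=0 pred=N actual=N -> ctr[0]=0
Ev 10: PC=6 idx=0 pred=N actual=T -> ctr[0]=1
Ev 11: PC=6 idx=0 pred=N actual=T -> ctr[0]=2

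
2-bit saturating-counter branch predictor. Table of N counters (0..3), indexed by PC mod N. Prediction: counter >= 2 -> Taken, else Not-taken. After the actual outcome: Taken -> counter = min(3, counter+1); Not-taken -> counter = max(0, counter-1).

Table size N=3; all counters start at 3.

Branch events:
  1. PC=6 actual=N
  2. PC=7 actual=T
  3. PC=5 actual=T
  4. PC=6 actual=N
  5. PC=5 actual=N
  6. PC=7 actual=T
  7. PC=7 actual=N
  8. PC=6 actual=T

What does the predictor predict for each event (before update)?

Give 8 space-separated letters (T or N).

Ev 1: PC=6 idx=0 pred=T actual=N -> ctr[0]=2
Ev 2: PC=7 idx=1 pred=T actual=T -> ctr[1]=3
Ev 3: PC=5 idx=2 pred=T actual=T -> ctr[2]=3
Ev 4: PC=6 idx=0 pred=T actual=N -> ctr[0]=1
Ev 5: PC=5 idx=2 pred=T actual=N -> ctr[2]=2
Ev 6: PC=7 idx=1 pred=T actual=T -> ctr[1]=3
Ev 7: PC=7 idx=1 pred=T actual=N -> ctr[1]=2
Ev 8: PC=6 idx=0 pred=N actual=T -> ctr[0]=2

Answer: T T T T T T T N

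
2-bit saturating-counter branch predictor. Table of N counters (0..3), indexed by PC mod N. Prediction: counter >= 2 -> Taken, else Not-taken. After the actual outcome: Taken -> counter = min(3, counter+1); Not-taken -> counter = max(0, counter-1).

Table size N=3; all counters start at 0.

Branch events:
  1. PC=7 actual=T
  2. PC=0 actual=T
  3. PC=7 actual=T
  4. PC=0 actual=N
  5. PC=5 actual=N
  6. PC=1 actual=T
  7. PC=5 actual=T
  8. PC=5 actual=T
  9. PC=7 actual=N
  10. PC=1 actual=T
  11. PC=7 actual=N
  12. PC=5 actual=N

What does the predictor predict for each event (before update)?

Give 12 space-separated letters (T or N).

Answer: N N N N N T N N T T T T

Derivation:
Ev 1: PC=7 idx=1 pred=N actual=T -> ctr[1]=1
Ev 2: PC=0 idx=0 pred=N actual=T -> ctr[0]=1
Ev 3: PC=7 idx=1 pred=N actual=T -> ctr[1]=2
Ev 4: PC=0 idx=0 pred=N actual=N -> ctr[0]=0
Ev 5: PC=5 idx=2 pred=N actual=N -> ctr[2]=0
Ev 6: PC=1 idx=1 pred=T actual=T -> ctr[1]=3
Ev 7: PC=5 idx=2 pred=N actual=T -> ctr[2]=1
Ev 8: PC=5 idx=2 pred=N actual=T -> ctr[2]=2
Ev 9: PC=7 idx=1 pred=T actual=N -> ctr[1]=2
Ev 10: PC=1 idx=1 pred=T actual=T -> ctr[1]=3
Ev 11: PC=7 idx=1 pred=T actual=N -> ctr[1]=2
Ev 12: PC=5 idx=2 pred=T actual=N -> ctr[2]=1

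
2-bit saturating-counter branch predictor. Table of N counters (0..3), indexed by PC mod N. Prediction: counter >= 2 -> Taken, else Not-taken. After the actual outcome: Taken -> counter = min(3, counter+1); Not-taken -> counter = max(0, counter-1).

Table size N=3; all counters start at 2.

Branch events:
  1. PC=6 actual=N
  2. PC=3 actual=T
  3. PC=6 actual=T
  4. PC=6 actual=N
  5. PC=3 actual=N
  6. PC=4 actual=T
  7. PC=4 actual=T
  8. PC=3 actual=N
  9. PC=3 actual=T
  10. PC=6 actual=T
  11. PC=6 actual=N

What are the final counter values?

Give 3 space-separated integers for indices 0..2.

Answer: 1 3 2

Derivation:
Ev 1: PC=6 idx=0 pred=T actual=N -> ctr[0]=1
Ev 2: PC=3 idx=0 pred=N actual=T -> ctr[0]=2
Ev 3: PC=6 idx=0 pred=T actual=T -> ctr[0]=3
Ev 4: PC=6 idx=0 pred=T actual=N -> ctr[0]=2
Ev 5: PC=3 idx=0 pred=T actual=N -> ctr[0]=1
Ev 6: PC=4 idx=1 pred=T actual=T -> ctr[1]=3
Ev 7: PC=4 idx=1 pred=T actual=T -> ctr[1]=3
Ev 8: PC=3 idx=0 pred=N actual=N -> ctr[0]=0
Ev 9: PC=3 idx=0 pred=N actual=T -> ctr[0]=1
Ev 10: PC=6 idx=0 pred=N actual=T -> ctr[0]=2
Ev 11: PC=6 idx=0 pred=T actual=N -> ctr[0]=1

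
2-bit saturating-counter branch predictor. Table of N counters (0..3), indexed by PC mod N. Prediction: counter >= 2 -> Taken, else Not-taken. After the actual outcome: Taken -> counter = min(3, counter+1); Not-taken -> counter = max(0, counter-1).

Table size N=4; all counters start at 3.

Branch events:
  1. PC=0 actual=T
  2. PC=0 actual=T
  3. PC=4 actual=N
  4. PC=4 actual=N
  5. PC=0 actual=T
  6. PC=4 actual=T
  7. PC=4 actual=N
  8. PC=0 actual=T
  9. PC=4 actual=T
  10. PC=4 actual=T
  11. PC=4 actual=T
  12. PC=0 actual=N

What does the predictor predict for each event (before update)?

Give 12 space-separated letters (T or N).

Answer: T T T T N T T T T T T T

Derivation:
Ev 1: PC=0 idx=0 pred=T actual=T -> ctr[0]=3
Ev 2: PC=0 idx=0 pred=T actual=T -> ctr[0]=3
Ev 3: PC=4 idx=0 pred=T actual=N -> ctr[0]=2
Ev 4: PC=4 idx=0 pred=T actual=N -> ctr[0]=1
Ev 5: PC=0 idx=0 pred=N actual=T -> ctr[0]=2
Ev 6: PC=4 idx=0 pred=T actual=T -> ctr[0]=3
Ev 7: PC=4 idx=0 pred=T actual=N -> ctr[0]=2
Ev 8: PC=0 idx=0 pred=T actual=T -> ctr[0]=3
Ev 9: PC=4 idx=0 pred=T actual=T -> ctr[0]=3
Ev 10: PC=4 idx=0 pred=T actual=T -> ctr[0]=3
Ev 11: PC=4 idx=0 pred=T actual=T -> ctr[0]=3
Ev 12: PC=0 idx=0 pred=T actual=N -> ctr[0]=2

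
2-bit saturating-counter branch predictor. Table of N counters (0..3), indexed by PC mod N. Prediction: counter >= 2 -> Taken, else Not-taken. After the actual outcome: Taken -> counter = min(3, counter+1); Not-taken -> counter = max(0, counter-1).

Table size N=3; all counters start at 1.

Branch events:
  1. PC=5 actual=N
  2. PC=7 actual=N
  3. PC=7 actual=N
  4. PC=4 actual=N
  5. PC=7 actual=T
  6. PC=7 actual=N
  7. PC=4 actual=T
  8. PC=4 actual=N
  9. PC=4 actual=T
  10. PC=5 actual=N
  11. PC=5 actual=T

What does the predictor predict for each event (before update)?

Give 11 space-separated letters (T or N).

Answer: N N N N N N N N N N N

Derivation:
Ev 1: PC=5 idx=2 pred=N actual=N -> ctr[2]=0
Ev 2: PC=7 idx=1 pred=N actual=N -> ctr[1]=0
Ev 3: PC=7 idx=1 pred=N actual=N -> ctr[1]=0
Ev 4: PC=4 idx=1 pred=N actual=N -> ctr[1]=0
Ev 5: PC=7 idx=1 pred=N actual=T -> ctr[1]=1
Ev 6: PC=7 idx=1 pred=N actual=N -> ctr[1]=0
Ev 7: PC=4 idx=1 pred=N actual=T -> ctr[1]=1
Ev 8: PC=4 idx=1 pred=N actual=N -> ctr[1]=0
Ev 9: PC=4 idx=1 pred=N actual=T -> ctr[1]=1
Ev 10: PC=5 idx=2 pred=N actual=N -> ctr[2]=0
Ev 11: PC=5 idx=2 pred=N actual=T -> ctr[2]=1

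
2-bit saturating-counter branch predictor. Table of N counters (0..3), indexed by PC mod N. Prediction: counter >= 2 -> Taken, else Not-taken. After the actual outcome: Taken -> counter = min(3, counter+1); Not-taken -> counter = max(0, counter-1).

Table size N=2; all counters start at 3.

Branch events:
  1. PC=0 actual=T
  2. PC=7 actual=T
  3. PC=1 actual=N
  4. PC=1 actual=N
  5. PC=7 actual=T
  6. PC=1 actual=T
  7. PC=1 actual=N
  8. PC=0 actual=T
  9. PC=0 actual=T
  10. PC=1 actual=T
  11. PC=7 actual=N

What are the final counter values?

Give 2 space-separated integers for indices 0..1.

Answer: 3 2

Derivation:
Ev 1: PC=0 idx=0 pred=T actual=T -> ctr[0]=3
Ev 2: PC=7 idx=1 pred=T actual=T -> ctr[1]=3
Ev 3: PC=1 idx=1 pred=T actual=N -> ctr[1]=2
Ev 4: PC=1 idx=1 pred=T actual=N -> ctr[1]=1
Ev 5: PC=7 idx=1 pred=N actual=T -> ctr[1]=2
Ev 6: PC=1 idx=1 pred=T actual=T -> ctr[1]=3
Ev 7: PC=1 idx=1 pred=T actual=N -> ctr[1]=2
Ev 8: PC=0 idx=0 pred=T actual=T -> ctr[0]=3
Ev 9: PC=0 idx=0 pred=T actual=T -> ctr[0]=3
Ev 10: PC=1 idx=1 pred=T actual=T -> ctr[1]=3
Ev 11: PC=7 idx=1 pred=T actual=N -> ctr[1]=2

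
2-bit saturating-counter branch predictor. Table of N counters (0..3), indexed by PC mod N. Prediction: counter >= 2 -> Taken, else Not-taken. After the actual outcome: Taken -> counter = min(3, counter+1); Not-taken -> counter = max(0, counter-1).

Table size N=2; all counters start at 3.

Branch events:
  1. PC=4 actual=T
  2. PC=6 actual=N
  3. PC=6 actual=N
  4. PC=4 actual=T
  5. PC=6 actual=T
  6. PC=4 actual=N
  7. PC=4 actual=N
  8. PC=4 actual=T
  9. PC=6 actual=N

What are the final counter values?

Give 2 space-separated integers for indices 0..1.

Ev 1: PC=4 idx=0 pred=T actual=T -> ctr[0]=3
Ev 2: PC=6 idx=0 pred=T actual=N -> ctr[0]=2
Ev 3: PC=6 idx=0 pred=T actual=N -> ctr[0]=1
Ev 4: PC=4 idx=0 pred=N actual=T -> ctr[0]=2
Ev 5: PC=6 idx=0 pred=T actual=T -> ctr[0]=3
Ev 6: PC=4 idx=0 pred=T actual=N -> ctr[0]=2
Ev 7: PC=4 idx=0 pred=T actual=N -> ctr[0]=1
Ev 8: PC=4 idx=0 pred=N actual=T -> ctr[0]=2
Ev 9: PC=6 idx=0 pred=T actual=N -> ctr[0]=1

Answer: 1 3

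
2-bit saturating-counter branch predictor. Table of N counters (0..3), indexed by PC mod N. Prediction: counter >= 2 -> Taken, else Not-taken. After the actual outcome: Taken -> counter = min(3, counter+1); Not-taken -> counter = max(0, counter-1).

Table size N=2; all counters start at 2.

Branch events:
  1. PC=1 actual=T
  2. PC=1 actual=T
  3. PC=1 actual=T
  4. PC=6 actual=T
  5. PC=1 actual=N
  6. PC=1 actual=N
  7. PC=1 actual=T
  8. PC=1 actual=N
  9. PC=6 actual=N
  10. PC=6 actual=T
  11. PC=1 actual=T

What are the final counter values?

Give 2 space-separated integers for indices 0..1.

Answer: 3 2

Derivation:
Ev 1: PC=1 idx=1 pred=T actual=T -> ctr[1]=3
Ev 2: PC=1 idx=1 pred=T actual=T -> ctr[1]=3
Ev 3: PC=1 idx=1 pred=T actual=T -> ctr[1]=3
Ev 4: PC=6 idx=0 pred=T actual=T -> ctr[0]=3
Ev 5: PC=1 idx=1 pred=T actual=N -> ctr[1]=2
Ev 6: PC=1 idx=1 pred=T actual=N -> ctr[1]=1
Ev 7: PC=1 idx=1 pred=N actual=T -> ctr[1]=2
Ev 8: PC=1 idx=1 pred=T actual=N -> ctr[1]=1
Ev 9: PC=6 idx=0 pred=T actual=N -> ctr[0]=2
Ev 10: PC=6 idx=0 pred=T actual=T -> ctr[0]=3
Ev 11: PC=1 idx=1 pred=N actual=T -> ctr[1]=2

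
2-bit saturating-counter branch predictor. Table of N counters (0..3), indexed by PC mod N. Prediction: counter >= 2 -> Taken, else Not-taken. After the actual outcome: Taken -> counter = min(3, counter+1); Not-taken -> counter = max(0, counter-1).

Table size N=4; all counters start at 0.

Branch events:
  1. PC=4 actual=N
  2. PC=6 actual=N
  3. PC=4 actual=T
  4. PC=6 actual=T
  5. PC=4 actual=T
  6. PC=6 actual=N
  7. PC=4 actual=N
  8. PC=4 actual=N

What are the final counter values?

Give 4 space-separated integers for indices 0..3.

Answer: 0 0 0 0

Derivation:
Ev 1: PC=4 idx=0 pred=N actual=N -> ctr[0]=0
Ev 2: PC=6 idx=2 pred=N actual=N -> ctr[2]=0
Ev 3: PC=4 idx=0 pred=N actual=T -> ctr[0]=1
Ev 4: PC=6 idx=2 pred=N actual=T -> ctr[2]=1
Ev 5: PC=4 idx=0 pred=N actual=T -> ctr[0]=2
Ev 6: PC=6 idx=2 pred=N actual=N -> ctr[2]=0
Ev 7: PC=4 idx=0 pred=T actual=N -> ctr[0]=1
Ev 8: PC=4 idx=0 pred=N actual=N -> ctr[0]=0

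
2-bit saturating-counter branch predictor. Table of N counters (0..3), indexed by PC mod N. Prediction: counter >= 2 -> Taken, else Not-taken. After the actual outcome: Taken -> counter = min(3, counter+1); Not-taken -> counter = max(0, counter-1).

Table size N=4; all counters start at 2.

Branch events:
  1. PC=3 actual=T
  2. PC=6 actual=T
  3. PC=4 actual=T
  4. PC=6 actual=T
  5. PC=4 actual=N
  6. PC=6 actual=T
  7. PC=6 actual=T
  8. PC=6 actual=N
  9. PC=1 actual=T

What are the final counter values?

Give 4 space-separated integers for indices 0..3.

Ev 1: PC=3 idx=3 pred=T actual=T -> ctr[3]=3
Ev 2: PC=6 idx=2 pred=T actual=T -> ctr[2]=3
Ev 3: PC=4 idx=0 pred=T actual=T -> ctr[0]=3
Ev 4: PC=6 idx=2 pred=T actual=T -> ctr[2]=3
Ev 5: PC=4 idx=0 pred=T actual=N -> ctr[0]=2
Ev 6: PC=6 idx=2 pred=T actual=T -> ctr[2]=3
Ev 7: PC=6 idx=2 pred=T actual=T -> ctr[2]=3
Ev 8: PC=6 idx=2 pred=T actual=N -> ctr[2]=2
Ev 9: PC=1 idx=1 pred=T actual=T -> ctr[1]=3

Answer: 2 3 2 3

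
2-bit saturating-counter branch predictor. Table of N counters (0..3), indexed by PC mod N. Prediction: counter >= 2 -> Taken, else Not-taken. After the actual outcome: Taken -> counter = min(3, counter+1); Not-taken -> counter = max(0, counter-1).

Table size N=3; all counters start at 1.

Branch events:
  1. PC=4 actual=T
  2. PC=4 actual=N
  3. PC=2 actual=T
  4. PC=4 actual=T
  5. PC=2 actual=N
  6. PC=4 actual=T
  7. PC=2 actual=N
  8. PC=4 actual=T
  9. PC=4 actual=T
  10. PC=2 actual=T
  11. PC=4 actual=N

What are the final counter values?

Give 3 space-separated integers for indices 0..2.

Answer: 1 2 1

Derivation:
Ev 1: PC=4 idx=1 pred=N actual=T -> ctr[1]=2
Ev 2: PC=4 idx=1 pred=T actual=N -> ctr[1]=1
Ev 3: PC=2 idx=2 pred=N actual=T -> ctr[2]=2
Ev 4: PC=4 idx=1 pred=N actual=T -> ctr[1]=2
Ev 5: PC=2 idx=2 pred=T actual=N -> ctr[2]=1
Ev 6: PC=4 idx=1 pred=T actual=T -> ctr[1]=3
Ev 7: PC=2 idx=2 pred=N actual=N -> ctr[2]=0
Ev 8: PC=4 idx=1 pred=T actual=T -> ctr[1]=3
Ev 9: PC=4 idx=1 pred=T actual=T -> ctr[1]=3
Ev 10: PC=2 idx=2 pred=N actual=T -> ctr[2]=1
Ev 11: PC=4 idx=1 pred=T actual=N -> ctr[1]=2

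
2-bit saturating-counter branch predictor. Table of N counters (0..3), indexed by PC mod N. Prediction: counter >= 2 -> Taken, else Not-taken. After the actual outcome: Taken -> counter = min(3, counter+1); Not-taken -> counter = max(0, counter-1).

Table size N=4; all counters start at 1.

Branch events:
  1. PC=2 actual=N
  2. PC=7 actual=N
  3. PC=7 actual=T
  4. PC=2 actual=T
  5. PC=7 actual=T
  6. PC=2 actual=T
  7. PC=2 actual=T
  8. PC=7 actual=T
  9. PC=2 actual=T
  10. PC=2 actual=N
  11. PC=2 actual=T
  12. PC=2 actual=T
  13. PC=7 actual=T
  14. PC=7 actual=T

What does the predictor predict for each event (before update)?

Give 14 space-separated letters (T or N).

Ev 1: PC=2 idx=2 pred=N actual=N -> ctr[2]=0
Ev 2: PC=7 idx=3 pred=N actual=N -> ctr[3]=0
Ev 3: PC=7 idx=3 pred=N actual=T -> ctr[3]=1
Ev 4: PC=2 idx=2 pred=N actual=T -> ctr[2]=1
Ev 5: PC=7 idx=3 pred=N actual=T -> ctr[3]=2
Ev 6: PC=2 idx=2 pred=N actual=T -> ctr[2]=2
Ev 7: PC=2 idx=2 pred=T actual=T -> ctr[2]=3
Ev 8: PC=7 idx=3 pred=T actual=T -> ctr[3]=3
Ev 9: PC=2 idx=2 pred=T actual=T -> ctr[2]=3
Ev 10: PC=2 idx=2 pred=T actual=N -> ctr[2]=2
Ev 11: PC=2 idx=2 pred=T actual=T -> ctr[2]=3
Ev 12: PC=2 idx=2 pred=T actual=T -> ctr[2]=3
Ev 13: PC=7 idx=3 pred=T actual=T -> ctr[3]=3
Ev 14: PC=7 idx=3 pred=T actual=T -> ctr[3]=3

Answer: N N N N N N T T T T T T T T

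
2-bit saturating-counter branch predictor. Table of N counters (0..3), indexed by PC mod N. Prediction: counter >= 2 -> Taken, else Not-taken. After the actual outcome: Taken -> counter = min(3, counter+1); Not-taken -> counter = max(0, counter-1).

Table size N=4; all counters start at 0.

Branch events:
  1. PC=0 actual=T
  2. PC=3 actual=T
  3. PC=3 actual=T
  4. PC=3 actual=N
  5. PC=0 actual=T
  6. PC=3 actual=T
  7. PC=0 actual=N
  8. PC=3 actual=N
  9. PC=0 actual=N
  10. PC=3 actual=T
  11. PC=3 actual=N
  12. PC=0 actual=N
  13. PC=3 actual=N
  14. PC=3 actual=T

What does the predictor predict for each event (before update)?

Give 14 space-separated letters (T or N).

Answer: N N N T N N T T N N T N N N

Derivation:
Ev 1: PC=0 idx=0 pred=N actual=T -> ctr[0]=1
Ev 2: PC=3 idx=3 pred=N actual=T -> ctr[3]=1
Ev 3: PC=3 idx=3 pred=N actual=T -> ctr[3]=2
Ev 4: PC=3 idx=3 pred=T actual=N -> ctr[3]=1
Ev 5: PC=0 idx=0 pred=N actual=T -> ctr[0]=2
Ev 6: PC=3 idx=3 pred=N actual=T -> ctr[3]=2
Ev 7: PC=0 idx=0 pred=T actual=N -> ctr[0]=1
Ev 8: PC=3 idx=3 pred=T actual=N -> ctr[3]=1
Ev 9: PC=0 idx=0 pred=N actual=N -> ctr[0]=0
Ev 10: PC=3 idx=3 pred=N actual=T -> ctr[3]=2
Ev 11: PC=3 idx=3 pred=T actual=N -> ctr[3]=1
Ev 12: PC=0 idx=0 pred=N actual=N -> ctr[0]=0
Ev 13: PC=3 idx=3 pred=N actual=N -> ctr[3]=0
Ev 14: PC=3 idx=3 pred=N actual=T -> ctr[3]=1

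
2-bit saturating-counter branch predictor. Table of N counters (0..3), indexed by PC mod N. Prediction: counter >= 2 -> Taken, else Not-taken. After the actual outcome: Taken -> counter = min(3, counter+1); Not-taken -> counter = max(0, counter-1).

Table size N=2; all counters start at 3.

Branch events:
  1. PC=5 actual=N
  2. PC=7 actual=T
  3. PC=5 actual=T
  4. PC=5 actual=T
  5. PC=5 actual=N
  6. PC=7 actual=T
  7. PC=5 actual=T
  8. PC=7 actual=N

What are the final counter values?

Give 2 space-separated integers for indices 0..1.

Answer: 3 2

Derivation:
Ev 1: PC=5 idx=1 pred=T actual=N -> ctr[1]=2
Ev 2: PC=7 idx=1 pred=T actual=T -> ctr[1]=3
Ev 3: PC=5 idx=1 pred=T actual=T -> ctr[1]=3
Ev 4: PC=5 idx=1 pred=T actual=T -> ctr[1]=3
Ev 5: PC=5 idx=1 pred=T actual=N -> ctr[1]=2
Ev 6: PC=7 idx=1 pred=T actual=T -> ctr[1]=3
Ev 7: PC=5 idx=1 pred=T actual=T -> ctr[1]=3
Ev 8: PC=7 idx=1 pred=T actual=N -> ctr[1]=2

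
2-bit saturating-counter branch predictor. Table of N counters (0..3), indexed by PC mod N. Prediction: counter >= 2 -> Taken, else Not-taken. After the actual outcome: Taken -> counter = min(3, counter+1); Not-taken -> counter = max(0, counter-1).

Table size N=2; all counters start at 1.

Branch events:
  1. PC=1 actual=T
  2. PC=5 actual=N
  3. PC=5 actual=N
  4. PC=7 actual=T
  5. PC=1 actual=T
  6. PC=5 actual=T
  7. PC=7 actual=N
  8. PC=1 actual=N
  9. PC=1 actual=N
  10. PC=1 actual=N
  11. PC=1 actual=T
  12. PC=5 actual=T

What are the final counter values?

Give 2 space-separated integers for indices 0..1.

Answer: 1 2

Derivation:
Ev 1: PC=1 idx=1 pred=N actual=T -> ctr[1]=2
Ev 2: PC=5 idx=1 pred=T actual=N -> ctr[1]=1
Ev 3: PC=5 idx=1 pred=N actual=N -> ctr[1]=0
Ev 4: PC=7 idx=1 pred=N actual=T -> ctr[1]=1
Ev 5: PC=1 idx=1 pred=N actual=T -> ctr[1]=2
Ev 6: PC=5 idx=1 pred=T actual=T -> ctr[1]=3
Ev 7: PC=7 idx=1 pred=T actual=N -> ctr[1]=2
Ev 8: PC=1 idx=1 pred=T actual=N -> ctr[1]=1
Ev 9: PC=1 idx=1 pred=N actual=N -> ctr[1]=0
Ev 10: PC=1 idx=1 pred=N actual=N -> ctr[1]=0
Ev 11: PC=1 idx=1 pred=N actual=T -> ctr[1]=1
Ev 12: PC=5 idx=1 pred=N actual=T -> ctr[1]=2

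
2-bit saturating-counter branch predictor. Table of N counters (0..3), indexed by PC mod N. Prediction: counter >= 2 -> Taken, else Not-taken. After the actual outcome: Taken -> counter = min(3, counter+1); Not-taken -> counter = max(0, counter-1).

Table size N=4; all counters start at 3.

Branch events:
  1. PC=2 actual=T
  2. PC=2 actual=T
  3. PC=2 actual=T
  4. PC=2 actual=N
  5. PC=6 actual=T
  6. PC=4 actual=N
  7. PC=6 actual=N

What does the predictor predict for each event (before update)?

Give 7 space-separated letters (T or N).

Answer: T T T T T T T

Derivation:
Ev 1: PC=2 idx=2 pred=T actual=T -> ctr[2]=3
Ev 2: PC=2 idx=2 pred=T actual=T -> ctr[2]=3
Ev 3: PC=2 idx=2 pred=T actual=T -> ctr[2]=3
Ev 4: PC=2 idx=2 pred=T actual=N -> ctr[2]=2
Ev 5: PC=6 idx=2 pred=T actual=T -> ctr[2]=3
Ev 6: PC=4 idx=0 pred=T actual=N -> ctr[0]=2
Ev 7: PC=6 idx=2 pred=T actual=N -> ctr[2]=2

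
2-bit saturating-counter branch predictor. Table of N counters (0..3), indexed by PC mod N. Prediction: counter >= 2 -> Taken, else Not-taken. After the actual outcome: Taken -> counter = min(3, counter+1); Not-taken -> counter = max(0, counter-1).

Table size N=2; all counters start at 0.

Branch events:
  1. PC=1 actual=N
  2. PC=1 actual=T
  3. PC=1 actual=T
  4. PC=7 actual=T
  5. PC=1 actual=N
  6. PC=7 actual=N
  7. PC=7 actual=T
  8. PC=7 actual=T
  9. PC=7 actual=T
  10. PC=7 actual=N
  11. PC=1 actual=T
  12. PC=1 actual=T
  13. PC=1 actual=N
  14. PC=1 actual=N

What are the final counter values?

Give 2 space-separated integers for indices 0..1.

Ev 1: PC=1 idx=1 pred=N actual=N -> ctr[1]=0
Ev 2: PC=1 idx=1 pred=N actual=T -> ctr[1]=1
Ev 3: PC=1 idx=1 pred=N actual=T -> ctr[1]=2
Ev 4: PC=7 idx=1 pred=T actual=T -> ctr[1]=3
Ev 5: PC=1 idx=1 pred=T actual=N -> ctr[1]=2
Ev 6: PC=7 idx=1 pred=T actual=N -> ctr[1]=1
Ev 7: PC=7 idx=1 pred=N actual=T -> ctr[1]=2
Ev 8: PC=7 idx=1 pred=T actual=T -> ctr[1]=3
Ev 9: PC=7 idx=1 pred=T actual=T -> ctr[1]=3
Ev 10: PC=7 idx=1 pred=T actual=N -> ctr[1]=2
Ev 11: PC=1 idx=1 pred=T actual=T -> ctr[1]=3
Ev 12: PC=1 idx=1 pred=T actual=T -> ctr[1]=3
Ev 13: PC=1 idx=1 pred=T actual=N -> ctr[1]=2
Ev 14: PC=1 idx=1 pred=T actual=N -> ctr[1]=1

Answer: 0 1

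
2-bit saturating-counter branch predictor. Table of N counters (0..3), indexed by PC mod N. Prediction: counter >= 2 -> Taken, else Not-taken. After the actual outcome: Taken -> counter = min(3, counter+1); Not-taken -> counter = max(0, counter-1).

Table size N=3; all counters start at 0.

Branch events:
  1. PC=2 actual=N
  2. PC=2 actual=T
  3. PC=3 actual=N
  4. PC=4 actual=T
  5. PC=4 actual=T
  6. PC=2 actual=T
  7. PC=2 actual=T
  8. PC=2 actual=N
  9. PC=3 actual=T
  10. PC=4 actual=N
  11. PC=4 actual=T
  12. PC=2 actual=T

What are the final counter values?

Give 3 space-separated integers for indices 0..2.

Ev 1: PC=2 idx=2 pred=N actual=N -> ctr[2]=0
Ev 2: PC=2 idx=2 pred=N actual=T -> ctr[2]=1
Ev 3: PC=3 idx=0 pred=N actual=N -> ctr[0]=0
Ev 4: PC=4 idx=1 pred=N actual=T -> ctr[1]=1
Ev 5: PC=4 idx=1 pred=N actual=T -> ctr[1]=2
Ev 6: PC=2 idx=2 pred=N actual=T -> ctr[2]=2
Ev 7: PC=2 idx=2 pred=T actual=T -> ctr[2]=3
Ev 8: PC=2 idx=2 pred=T actual=N -> ctr[2]=2
Ev 9: PC=3 idx=0 pred=N actual=T -> ctr[0]=1
Ev 10: PC=4 idx=1 pred=T actual=N -> ctr[1]=1
Ev 11: PC=4 idx=1 pred=N actual=T -> ctr[1]=2
Ev 12: PC=2 idx=2 pred=T actual=T -> ctr[2]=3

Answer: 1 2 3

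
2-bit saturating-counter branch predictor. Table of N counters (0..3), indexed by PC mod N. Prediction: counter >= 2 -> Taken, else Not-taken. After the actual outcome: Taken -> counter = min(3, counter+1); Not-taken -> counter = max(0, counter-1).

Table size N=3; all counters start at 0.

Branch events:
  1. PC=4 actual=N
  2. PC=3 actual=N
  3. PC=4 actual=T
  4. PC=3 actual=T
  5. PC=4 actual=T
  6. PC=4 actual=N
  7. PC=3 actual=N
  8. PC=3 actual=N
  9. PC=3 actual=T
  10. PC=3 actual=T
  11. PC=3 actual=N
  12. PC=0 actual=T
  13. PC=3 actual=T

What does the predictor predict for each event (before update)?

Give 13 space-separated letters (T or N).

Ev 1: PC=4 idx=1 pred=N actual=N -> ctr[1]=0
Ev 2: PC=3 idx=0 pred=N actual=N -> ctr[0]=0
Ev 3: PC=4 idx=1 pred=N actual=T -> ctr[1]=1
Ev 4: PC=3 idx=0 pred=N actual=T -> ctr[0]=1
Ev 5: PC=4 idx=1 pred=N actual=T -> ctr[1]=2
Ev 6: PC=4 idx=1 pred=T actual=N -> ctr[1]=1
Ev 7: PC=3 idx=0 pred=N actual=N -> ctr[0]=0
Ev 8: PC=3 idx=0 pred=N actual=N -> ctr[0]=0
Ev 9: PC=3 idx=0 pred=N actual=T -> ctr[0]=1
Ev 10: PC=3 idx=0 pred=N actual=T -> ctr[0]=2
Ev 11: PC=3 idx=0 pred=T actual=N -> ctr[0]=1
Ev 12: PC=0 idx=0 pred=N actual=T -> ctr[0]=2
Ev 13: PC=3 idx=0 pred=T actual=T -> ctr[0]=3

Answer: N N N N N T N N N N T N T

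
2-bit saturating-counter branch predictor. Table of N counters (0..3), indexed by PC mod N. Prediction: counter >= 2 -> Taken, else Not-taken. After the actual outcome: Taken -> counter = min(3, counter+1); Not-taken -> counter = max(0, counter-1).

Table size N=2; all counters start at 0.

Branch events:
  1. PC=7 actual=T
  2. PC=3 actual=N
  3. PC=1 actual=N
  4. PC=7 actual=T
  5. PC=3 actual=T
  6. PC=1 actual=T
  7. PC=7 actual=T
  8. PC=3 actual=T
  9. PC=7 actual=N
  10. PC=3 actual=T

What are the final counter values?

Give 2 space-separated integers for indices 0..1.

Answer: 0 3

Derivation:
Ev 1: PC=7 idx=1 pred=N actual=T -> ctr[1]=1
Ev 2: PC=3 idx=1 pred=N actual=N -> ctr[1]=0
Ev 3: PC=1 idx=1 pred=N actual=N -> ctr[1]=0
Ev 4: PC=7 idx=1 pred=N actual=T -> ctr[1]=1
Ev 5: PC=3 idx=1 pred=N actual=T -> ctr[1]=2
Ev 6: PC=1 idx=1 pred=T actual=T -> ctr[1]=3
Ev 7: PC=7 idx=1 pred=T actual=T -> ctr[1]=3
Ev 8: PC=3 idx=1 pred=T actual=T -> ctr[1]=3
Ev 9: PC=7 idx=1 pred=T actual=N -> ctr[1]=2
Ev 10: PC=3 idx=1 pred=T actual=T -> ctr[1]=3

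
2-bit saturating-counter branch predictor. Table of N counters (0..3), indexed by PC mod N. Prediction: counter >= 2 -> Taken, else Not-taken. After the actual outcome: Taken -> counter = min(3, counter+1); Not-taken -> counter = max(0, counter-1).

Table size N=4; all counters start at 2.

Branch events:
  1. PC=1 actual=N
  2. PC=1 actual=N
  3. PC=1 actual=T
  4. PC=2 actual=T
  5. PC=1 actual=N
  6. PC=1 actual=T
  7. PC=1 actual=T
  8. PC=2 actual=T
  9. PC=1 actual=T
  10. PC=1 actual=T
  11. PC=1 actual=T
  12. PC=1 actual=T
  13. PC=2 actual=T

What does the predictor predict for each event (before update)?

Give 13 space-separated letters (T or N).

Ev 1: PC=1 idx=1 pred=T actual=N -> ctr[1]=1
Ev 2: PC=1 idx=1 pred=N actual=N -> ctr[1]=0
Ev 3: PC=1 idx=1 pred=N actual=T -> ctr[1]=1
Ev 4: PC=2 idx=2 pred=T actual=T -> ctr[2]=3
Ev 5: PC=1 idx=1 pred=N actual=N -> ctr[1]=0
Ev 6: PC=1 idx=1 pred=N actual=T -> ctr[1]=1
Ev 7: PC=1 idx=1 pred=N actual=T -> ctr[1]=2
Ev 8: PC=2 idx=2 pred=T actual=T -> ctr[2]=3
Ev 9: PC=1 idx=1 pred=T actual=T -> ctr[1]=3
Ev 10: PC=1 idx=1 pred=T actual=T -> ctr[1]=3
Ev 11: PC=1 idx=1 pred=T actual=T -> ctr[1]=3
Ev 12: PC=1 idx=1 pred=T actual=T -> ctr[1]=3
Ev 13: PC=2 idx=2 pred=T actual=T -> ctr[2]=3

Answer: T N N T N N N T T T T T T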